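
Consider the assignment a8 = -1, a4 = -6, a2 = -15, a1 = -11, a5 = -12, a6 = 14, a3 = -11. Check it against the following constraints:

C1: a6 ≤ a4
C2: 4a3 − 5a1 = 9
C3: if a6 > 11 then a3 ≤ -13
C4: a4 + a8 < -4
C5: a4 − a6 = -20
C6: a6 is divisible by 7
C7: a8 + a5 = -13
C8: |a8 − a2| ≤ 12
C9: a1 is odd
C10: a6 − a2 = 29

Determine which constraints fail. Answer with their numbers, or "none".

C1: a6 = 14, a4 = -6; 14 > -6 (want ≤) — does not hold.
C2: 4a3 − 5a1 = 4(-11) − 5(-11) = 11, not 9 — does not hold.
C3: a6 = 14 > 11, so we need a3 ≤ -13; but a3 = -11 > -13 — does not hold.
C4: a4 + a8 = -6 + (-1) = -7; -7 < -4 — holds.
C5: a4 − a6 = -6 − 14 = -20 — holds.
C6: 14 / 7 = 2, so 7 divides 14 — holds.
C7: a8 + a5 = -1 + (-12) = -13 — holds.
C8: |-1 − (-15)| = 14; 14 > 12, exceeds bound 12 — does not hold.
C9: a1 = -11 is odd — holds.
C10: a6 − a2 = 14 − (-15) = 29 — holds.

No — constraints 1, 2, 3, 8 are not satisfied.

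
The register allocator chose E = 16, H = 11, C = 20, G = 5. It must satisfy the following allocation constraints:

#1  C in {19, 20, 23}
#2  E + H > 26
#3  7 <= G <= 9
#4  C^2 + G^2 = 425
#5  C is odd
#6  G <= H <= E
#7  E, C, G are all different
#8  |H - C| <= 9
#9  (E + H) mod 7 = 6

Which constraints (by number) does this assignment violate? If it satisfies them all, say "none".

#1 C = 20 is in {19, 20, 23}  holds
#2 E + H = 16 + 11 = 27; 27 > 26  holds
#3 G = 5 is outside [7, 9]  fails
#4 C^2 + G^2 = 20^2 + 5^2 = 400 + 25 = 425  holds
#5 C = 20 is even  fails
#6 values 5 <= 11 <= 16  holds
#7 values 16, 20, 5 are pairwise distinct  holds
#8 |11 - 20| = 9; 9 ≤ 9  holds
#9 E + H = 27; 27 mod 7 = 6  holds

Constraints 3 and 5 do not hold.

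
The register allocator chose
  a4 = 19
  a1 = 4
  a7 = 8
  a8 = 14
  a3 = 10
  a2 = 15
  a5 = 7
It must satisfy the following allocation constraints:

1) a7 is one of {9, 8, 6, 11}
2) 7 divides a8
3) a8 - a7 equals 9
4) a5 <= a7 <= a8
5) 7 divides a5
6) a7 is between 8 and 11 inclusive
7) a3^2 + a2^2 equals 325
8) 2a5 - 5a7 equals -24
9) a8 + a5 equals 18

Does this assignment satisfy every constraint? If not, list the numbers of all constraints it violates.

Constraints 3, 8, and 9 are violated.

1) a7 = 8 is in {9, 8, 6, 11} — OK.
2) 14 / 7 = 2, so 7 divides 14 — OK.
3) a8 - a7 = 14 - 8 = 6, not 9 — violated.
4) values 7 <= 8 <= 14 — OK.
5) 7 / 7 = 1, so 7 divides 7 — OK.
6) a7 = 8 lies in [8, 11] — OK.
7) a3^2 + a2^2 = 10^2 + 15^2 = 100 + 225 = 325 — OK.
8) 2a5 - 5a7 = 2(7) - 5(8) = -26, not -24 — violated.
9) a8 + a5 = 14 + 7 = 21, not 18 — violated.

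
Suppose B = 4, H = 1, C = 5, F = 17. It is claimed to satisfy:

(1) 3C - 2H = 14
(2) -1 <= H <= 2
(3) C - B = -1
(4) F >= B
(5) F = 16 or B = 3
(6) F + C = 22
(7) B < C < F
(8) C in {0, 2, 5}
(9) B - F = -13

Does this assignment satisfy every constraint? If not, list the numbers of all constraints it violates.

(1) 3C - 2H = 3(5) - 2(1) = 13, not 14 — fails.
(2) H = 1 lies in [-1, 2] — holds.
(3) C - B = 5 - 4 = 1, not -1 — fails.
(4) F = 17, B = 4; 17 ≥ 4 — holds.
(5) F = 17 ≠ 16 and B = 4 ≠ 3; both disjuncts false — fails.
(6) F + C = 17 + 5 = 22 — holds.
(7) values 4 < 5 < 17 — holds.
(8) C = 5 is in {0, 2, 5} — holds.
(9) B - F = 4 - 17 = -13 — holds.

The assignment fails constraints 1, 3, 5.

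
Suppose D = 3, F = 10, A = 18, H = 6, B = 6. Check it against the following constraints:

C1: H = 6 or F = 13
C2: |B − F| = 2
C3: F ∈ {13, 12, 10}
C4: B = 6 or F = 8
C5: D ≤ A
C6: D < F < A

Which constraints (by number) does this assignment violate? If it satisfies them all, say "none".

C1: H = 6 = 6 (first disjunct) — holds.
C2: |6 − 10| = 4, not 2 — fails.
C3: F = 10 is in {13, 12, 10} — holds.
C4: B = 6 = 6 (first disjunct) — holds.
C5: D = 3, A = 18; 3 ≤ 18 — holds.
C6: values 3 < 10 < 18 — holds.

Constraint 2 is violated.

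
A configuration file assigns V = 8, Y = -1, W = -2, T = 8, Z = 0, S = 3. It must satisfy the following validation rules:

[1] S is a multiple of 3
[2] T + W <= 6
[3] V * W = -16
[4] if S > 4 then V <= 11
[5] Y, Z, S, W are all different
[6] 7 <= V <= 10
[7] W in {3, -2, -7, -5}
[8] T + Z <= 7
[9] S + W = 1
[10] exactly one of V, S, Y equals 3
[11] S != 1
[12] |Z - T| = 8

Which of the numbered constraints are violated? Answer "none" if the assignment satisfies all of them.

Constraint 8 is violated.

[1] 3 / 3 = 1, so 3 divides 3 — OK.
[2] T + W = 8 + (-2) = 6; 6 ≤ 6 — OK.
[3] V * W = 8 * (-2) = -16 — OK.
[4] S = 3, not > 4; antecedent false, conditional vacuously true — OK.
[5] values -1, 0, 3, -2 are pairwise distinct — OK.
[6] V = 8 lies in [7, 10] — OK.
[7] W = -2 is in {3, -2, -7, -5} — OK.
[8] T + Z = 8 + 0 = 8; 8 > 7, bound 7 not met — violated.
[9] S + W = 3 + (-2) = 1 — OK.
[10] V=8, S=3, Y=-1; 1 of them equals 3 — OK.
[11] S = 3, and 3 ≠ 1 — OK.
[12] |0 - 8| = 8 — OK.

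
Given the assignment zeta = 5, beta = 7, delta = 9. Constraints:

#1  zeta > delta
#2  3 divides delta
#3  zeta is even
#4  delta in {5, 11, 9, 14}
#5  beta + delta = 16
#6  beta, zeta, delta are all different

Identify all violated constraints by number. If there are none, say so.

#1 zeta = 5, delta = 9; 5 ≤ 9 (want >) — does not hold.
#2 9 / 3 = 3, so 3 divides 9 — holds.
#3 zeta = 5 is odd — does not hold.
#4 delta = 9 is in {5, 11, 9, 14} — holds.
#5 beta + delta = 7 + 9 = 16 — holds.
#6 values 7, 5, 9 are pairwise distinct — holds.

No — constraints 1 and 3 are not satisfied.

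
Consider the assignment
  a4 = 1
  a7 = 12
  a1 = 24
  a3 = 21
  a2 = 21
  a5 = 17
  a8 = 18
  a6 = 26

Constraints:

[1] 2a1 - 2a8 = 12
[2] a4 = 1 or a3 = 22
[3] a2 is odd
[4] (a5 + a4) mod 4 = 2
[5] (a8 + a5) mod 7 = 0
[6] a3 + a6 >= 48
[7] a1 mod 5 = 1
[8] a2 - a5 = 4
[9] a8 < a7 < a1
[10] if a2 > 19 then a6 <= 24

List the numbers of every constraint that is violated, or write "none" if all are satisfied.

Constraints 6, 7, 9, 10 do not hold.

[1] 2a1 - 2a8 = 2(24) - 2(18) = 12  true
[2] a4 = 1 = 1 (first disjunct)  true
[3] a2 = 21 is odd  true
[4] a5 + a4 = 18; 18 mod 4 = 2  true
[5] a8 + a5 = 35; 35 mod 7 = 0  true
[6] a3 + a6 = 21 + 26 = 47; 47 < 48, bound 48 not met  false
[7] 24 mod 5 = 4, not 1  false
[8] a2 - a5 = 21 - 17 = 4  true
[9] values 18, 12, 24; a8 = 18 is not < a7 = 12  false
[10] a2 = 21 > 19, so we need a6 ≤ 24; but a6 = 26 > 24  false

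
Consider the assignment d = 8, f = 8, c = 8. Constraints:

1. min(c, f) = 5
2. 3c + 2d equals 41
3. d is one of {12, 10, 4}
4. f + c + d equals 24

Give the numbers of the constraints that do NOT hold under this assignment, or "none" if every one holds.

No — constraints 1, 2, and 3 are not satisfied.

1. min(8, 8) = 8, not 5 — violated.
2. 3c + 2d = 3(8) + 2(8) = 40, not 41 — violated.
3. d = 8 is not in {12, 10, 4} — violated.
4. f + c + d = 8 + 8 + 8 = 24 — satisfied.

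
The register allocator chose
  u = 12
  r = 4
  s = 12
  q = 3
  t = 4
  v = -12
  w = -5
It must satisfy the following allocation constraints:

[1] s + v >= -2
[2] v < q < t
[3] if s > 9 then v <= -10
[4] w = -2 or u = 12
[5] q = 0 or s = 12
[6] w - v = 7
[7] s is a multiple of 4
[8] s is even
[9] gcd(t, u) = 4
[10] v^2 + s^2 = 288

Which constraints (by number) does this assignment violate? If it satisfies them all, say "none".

No violations.

[1] s + v = 12 + (-12) = 0; 0 ≥ -2  ✓
[2] values -12 < 3 < 4  ✓
[3] s = 12 > 9, so we need v ≤ -10; v = -12 ≤ -10  ✓
[4] w = -5 ≠ -2, but u = 12 = 12 (second disjunct)  ✓
[5] q = 3 ≠ 0, but s = 12 = 12 (second disjunct)  ✓
[6] w - v = -5 - (-12) = 7  ✓
[7] 12 / 4 = 3, so 4 divides 12  ✓
[8] s = 12 is even  ✓
[9] gcd(4, 12) = 4  ✓
[10] v^2 + s^2 = (-12)^2 + 12^2 = 144 + 144 = 288  ✓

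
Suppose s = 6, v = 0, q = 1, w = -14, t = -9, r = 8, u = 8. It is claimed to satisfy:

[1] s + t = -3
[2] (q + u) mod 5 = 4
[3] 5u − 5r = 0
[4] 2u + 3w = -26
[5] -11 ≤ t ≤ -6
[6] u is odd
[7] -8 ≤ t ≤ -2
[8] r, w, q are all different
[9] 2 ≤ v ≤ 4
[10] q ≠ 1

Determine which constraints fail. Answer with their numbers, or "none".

Constraints 6, 7, 9, and 10 are violated.

[1] s + t = 6 + (-9) = -3 — holds.
[2] q + u = 9; 9 mod 5 = 4 — holds.
[3] 5u − 5r = 5(8) − 5(8) = 0 — holds.
[4] 2u + 3w = 2(8) + 3(-14) = -26 — holds.
[5] t = -9 lies in [-11, -6] — holds.
[6] u = 8 is even — does not hold.
[7] t = -9 is outside [-8, -2] — does not hold.
[8] values 8, -14, 1 are pairwise distinct — holds.
[9] v = 0 is outside [2, 4] — does not hold.
[10] q = 1, but 1 is required to differ — does not hold.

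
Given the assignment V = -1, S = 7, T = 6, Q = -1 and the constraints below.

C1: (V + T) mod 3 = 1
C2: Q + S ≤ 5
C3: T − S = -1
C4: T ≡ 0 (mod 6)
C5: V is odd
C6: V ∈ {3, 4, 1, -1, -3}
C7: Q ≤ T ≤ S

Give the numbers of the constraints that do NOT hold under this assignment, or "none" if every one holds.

Constraints 1 and 2 are violated.

C1: V + T = 5; 5 mod 3 = 2, not 1 — violated.
C2: Q + S = -1 + 7 = 6; 6 > 5, bound 5 not met — violated.
C3: T − S = 6 − 7 = -1 — OK.
C4: 6 mod 6 = 0 — OK.
C5: V = -1 is odd — OK.
C6: V = -1 is in {3, 4, 1, -1, -3} — OK.
C7: values -1 ≤ 6 ≤ 7 — OK.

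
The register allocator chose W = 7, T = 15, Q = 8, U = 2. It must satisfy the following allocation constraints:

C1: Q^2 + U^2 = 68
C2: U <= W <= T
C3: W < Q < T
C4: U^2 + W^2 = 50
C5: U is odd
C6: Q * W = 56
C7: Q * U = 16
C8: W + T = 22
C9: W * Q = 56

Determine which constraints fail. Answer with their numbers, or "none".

Constraints 4, 5 do not hold.

C1: Q^2 + U^2 = 8^2 + 2^2 = 64 + 4 = 68  true
C2: values 2 <= 7 <= 15  true
C3: values 7 < 8 < 15  true
C4: U^2 + W^2 = 2^2 + 7^2 = 4 + 49 = 53, not 50  false
C5: U = 2 is even  false
C6: Q * W = 8 * 7 = 56  true
C7: Q * U = 8 * 2 = 16  true
C8: W + T = 7 + 15 = 22  true
C9: W * Q = 7 * 8 = 56  true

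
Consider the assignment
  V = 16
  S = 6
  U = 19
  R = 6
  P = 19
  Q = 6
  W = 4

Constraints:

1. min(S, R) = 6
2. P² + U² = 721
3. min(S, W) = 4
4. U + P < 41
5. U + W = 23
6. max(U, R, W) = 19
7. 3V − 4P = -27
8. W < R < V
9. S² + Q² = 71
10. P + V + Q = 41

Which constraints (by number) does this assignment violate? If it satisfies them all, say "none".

No — constraints 2, 7, and 9 are not satisfied.

1. min(6, 6) = 6 — holds.
2. P² + U² = 19² + 19² = 361 + 361 = 722, not 721 — fails.
3. min(6, 4) = 4 — holds.
4. U + P = 19 + 19 = 38; 38 < 41 — holds.
5. U + W = 19 + 4 = 23 — holds.
6. max(19, 6, 4) = 19 — holds.
7. 3V − 4P = 3(16) − 4(19) = -28, not -27 — fails.
8. values 4 < 6 < 16 — holds.
9. S² + Q² = 6² + 6² = 36 + 36 = 72, not 71 — fails.
10. P + V + Q = 19 + 16 + 6 = 41 — holds.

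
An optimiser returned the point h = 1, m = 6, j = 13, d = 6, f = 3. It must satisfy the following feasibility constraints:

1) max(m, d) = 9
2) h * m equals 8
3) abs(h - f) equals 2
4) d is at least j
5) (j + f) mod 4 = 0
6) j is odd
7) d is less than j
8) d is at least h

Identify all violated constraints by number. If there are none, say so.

The assignment fails constraints 1, 2, and 4.

1) max(6, 6) = 6, not 9 — violated.
2) h * m = 1 * 6 = 6, not 8 — violated.
3) abs(1 - 3) = 2 — OK.
4) d = 6, j = 13; 6 < 13 (want ≥) — violated.
5) j + f = 16; 16 mod 4 = 0 — OK.
6) j = 13 is odd — OK.
7) d = 6, j = 13; 6 < 13 — OK.
8) d = 6, h = 1; 6 ≥ 1 — OK.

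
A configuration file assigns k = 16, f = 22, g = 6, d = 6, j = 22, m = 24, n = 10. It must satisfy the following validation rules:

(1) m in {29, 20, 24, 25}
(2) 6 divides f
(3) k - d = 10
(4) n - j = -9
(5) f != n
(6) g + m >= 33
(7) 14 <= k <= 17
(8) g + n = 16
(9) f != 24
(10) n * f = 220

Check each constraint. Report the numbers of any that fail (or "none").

The assignment fails constraints 2, 4, 6.

(1) m = 24 is in {29, 20, 24, 25} — holds.
(2) 22 = 6*3 + 4, so 6 does not divide 22 — does not hold.
(3) k - d = 16 - 6 = 10 — holds.
(4) n - j = 10 - 22 = -12, not -9 — does not hold.
(5) f = 22, n = 10; distinct — holds.
(6) g + m = 6 + 24 = 30; 30 < 33, bound 33 not met — does not hold.
(7) k = 16 lies in [14, 17] — holds.
(8) g + n = 6 + 10 = 16 — holds.
(9) f = 22, and 22 ≠ 24 — holds.
(10) n * f = 10 * 22 = 220 — holds.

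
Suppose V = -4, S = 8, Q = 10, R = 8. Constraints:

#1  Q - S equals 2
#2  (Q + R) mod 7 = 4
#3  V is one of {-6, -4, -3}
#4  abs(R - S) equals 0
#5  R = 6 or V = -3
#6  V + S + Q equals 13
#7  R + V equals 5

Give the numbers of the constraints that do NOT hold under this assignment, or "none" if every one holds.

#1 Q - S = 10 - 8 = 2 — satisfied.
#2 Q + R = 18; 18 mod 7 = 4 — satisfied.
#3 V = -4 is in {-6, -4, -3} — satisfied.
#4 abs(8 - 8) = 0 — satisfied.
#5 R = 8 ≠ 6 and V = -4 ≠ -3; both disjuncts false — violated.
#6 V + S + Q = -4 + 8 + 10 = 14, not 13 — violated.
#7 R + V = 8 + (-4) = 4, not 5 — violated.

No — constraints 5, 6, and 7 are not satisfied.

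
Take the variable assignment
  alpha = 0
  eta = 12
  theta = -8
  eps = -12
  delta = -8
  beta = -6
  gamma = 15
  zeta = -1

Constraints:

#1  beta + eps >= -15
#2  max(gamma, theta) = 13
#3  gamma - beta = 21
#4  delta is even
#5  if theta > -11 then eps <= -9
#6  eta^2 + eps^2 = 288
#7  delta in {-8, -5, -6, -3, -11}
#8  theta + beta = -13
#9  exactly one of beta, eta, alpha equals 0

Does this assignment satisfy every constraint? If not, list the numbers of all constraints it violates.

Violated: 1, 2, and 8.

#1 beta + eps = -6 + (-12) = -18; -18 < -15, bound -15 not met — violated.
#2 max(15, -8) = 15, not 13 — violated.
#3 gamma - beta = 15 - (-6) = 21 — OK.
#4 delta = -8 is even — OK.
#5 theta = -8 > -11, so we need eps ≤ -9; eps = -12 ≤ -9 — OK.
#6 eta^2 + eps^2 = 12^2 + (-12)^2 = 144 + 144 = 288 — OK.
#7 delta = -8 is in {-8, -5, -6, -3, -11} — OK.
#8 theta + beta = -8 + (-6) = -14, not -13 — violated.
#9 beta=-6, eta=12, alpha=0; 1 of them equals 0 — OK.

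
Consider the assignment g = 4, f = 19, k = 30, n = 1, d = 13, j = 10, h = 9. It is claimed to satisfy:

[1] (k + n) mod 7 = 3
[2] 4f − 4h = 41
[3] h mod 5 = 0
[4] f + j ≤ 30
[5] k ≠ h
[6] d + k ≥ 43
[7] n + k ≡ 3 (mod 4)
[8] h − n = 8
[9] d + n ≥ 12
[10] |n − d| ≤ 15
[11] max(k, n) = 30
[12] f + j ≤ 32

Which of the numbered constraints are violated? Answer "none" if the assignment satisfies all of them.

[1] k + n = 31; 31 mod 7 = 3 — holds.
[2] 4f − 4h = 4(19) − 4(9) = 40, not 41 — fails.
[3] 9 mod 5 = 4, not 0 — fails.
[4] f + j = 19 + 10 = 29; 29 ≤ 30 — holds.
[5] k = 30, h = 9; distinct — holds.
[6] d + k = 13 + 30 = 43; 43 ≥ 43 — holds.
[7] n + k = 31; 31 mod 4 = 3 — holds.
[8] h − n = 9 − 1 = 8 — holds.
[9] d + n = 13 + 1 = 14; 14 ≥ 12 — holds.
[10] |1 − 13| = 12; 12 ≤ 15 — holds.
[11] max(30, 1) = 30 — holds.
[12] f + j = 19 + 10 = 29; 29 ≤ 32 — holds.

Violated: 2 and 3.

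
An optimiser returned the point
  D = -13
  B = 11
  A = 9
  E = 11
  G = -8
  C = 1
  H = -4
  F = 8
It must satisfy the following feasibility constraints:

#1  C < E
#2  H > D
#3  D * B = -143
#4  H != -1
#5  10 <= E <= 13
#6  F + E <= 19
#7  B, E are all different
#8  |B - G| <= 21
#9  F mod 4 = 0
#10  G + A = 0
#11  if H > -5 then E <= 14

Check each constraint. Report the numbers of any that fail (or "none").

#1 C = 1, E = 11; 1 < 11 — satisfied.
#2 H = -4, D = -13; -4 > -13 — satisfied.
#3 D * B = -13 * 11 = -143 — satisfied.
#4 H = -4, and -4 ≠ -1 — satisfied.
#5 E = 11 lies in [10, 13] — satisfied.
#6 F + E = 8 + 11 = 19; 19 ≤ 19 — satisfied.
#7 B = E = 11, not all different — violated.
#8 |11 - (-8)| = 19; 19 ≤ 21 — satisfied.
#9 8 mod 4 = 0 — satisfied.
#10 G + A = -8 + 9 = 1, not 0 — violated.
#11 H = -4 > -5, so we need E ≤ 14; E = 11 ≤ 14 — satisfied.

Constraints 7 and 10 are violated.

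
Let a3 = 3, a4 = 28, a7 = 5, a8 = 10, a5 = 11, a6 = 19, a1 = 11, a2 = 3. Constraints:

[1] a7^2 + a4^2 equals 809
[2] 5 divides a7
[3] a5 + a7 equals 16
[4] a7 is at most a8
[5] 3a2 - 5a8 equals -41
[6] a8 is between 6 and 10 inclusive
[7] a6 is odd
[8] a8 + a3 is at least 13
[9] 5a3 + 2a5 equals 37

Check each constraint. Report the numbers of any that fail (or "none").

[1] a7^2 + a4^2 = 5^2 + 28^2 = 25 + 784 = 809 — OK.
[2] 5 / 5 = 1, so 5 divides 5 — OK.
[3] a5 + a7 = 11 + 5 = 16 — OK.
[4] a7 = 5, a8 = 10; 5 ≤ 10 — OK.
[5] 3a2 - 5a8 = 3(3) - 5(10) = -41 — OK.
[6] a8 = 10 lies in [6, 10] — OK.
[7] a6 = 19 is odd — OK.
[8] a8 + a3 = 10 + 3 = 13; 13 ≥ 13 — OK.
[9] 5a3 + 2a5 = 5(3) + 2(11) = 37 — OK.

No violations.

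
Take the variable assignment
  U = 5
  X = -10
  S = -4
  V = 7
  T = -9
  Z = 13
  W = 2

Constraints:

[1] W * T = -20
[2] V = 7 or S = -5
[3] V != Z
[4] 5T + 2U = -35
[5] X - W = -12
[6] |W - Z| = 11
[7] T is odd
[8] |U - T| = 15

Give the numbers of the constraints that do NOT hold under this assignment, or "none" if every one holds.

[1] W * T = 2 * (-9) = -18, not -20  ✗
[2] V = 7 = 7 (first disjunct)  ✓
[3] V = 7, Z = 13; distinct  ✓
[4] 5T + 2U = 5(-9) + 2(5) = -35  ✓
[5] X - W = -10 - 2 = -12  ✓
[6] |2 - 13| = 11  ✓
[7] T = -9 is odd  ✓
[8] |5 - (-9)| = 14, not 15  ✗

The assignment fails constraints 1 and 8.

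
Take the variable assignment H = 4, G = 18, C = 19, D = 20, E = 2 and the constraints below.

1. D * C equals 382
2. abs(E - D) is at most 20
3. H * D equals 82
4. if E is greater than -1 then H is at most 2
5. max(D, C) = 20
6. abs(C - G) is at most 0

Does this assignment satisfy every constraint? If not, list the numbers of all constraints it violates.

1. D * C = 20 * 19 = 380, not 382 — does not hold.
2. abs(2 - 20) = 18; 18 ≤ 20 — holds.
3. H * D = 4 * 20 = 80, not 82 — does not hold.
4. E = 2 > -1, so we need H ≤ 2; but H = 4 > 2 — does not hold.
5. max(20, 19) = 20 — holds.
6. abs(19 - 18) = 1; 1 > 0, exceeds bound 0 — does not hold.

Constraints 1, 3, 4, 6 are violated.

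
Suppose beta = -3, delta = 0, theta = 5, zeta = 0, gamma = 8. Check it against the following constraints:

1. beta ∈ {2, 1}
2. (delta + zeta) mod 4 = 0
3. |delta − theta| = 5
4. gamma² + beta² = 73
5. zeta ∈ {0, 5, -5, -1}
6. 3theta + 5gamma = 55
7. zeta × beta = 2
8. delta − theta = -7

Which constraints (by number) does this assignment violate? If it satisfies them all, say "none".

1. beta = -3 is not in {2, 1}  fails
2. delta + zeta = 0; 0 mod 4 = 0  holds
3. |0 − 5| = 5  holds
4. gamma² + beta² = 8² + (-3)² = 64 + 9 = 73  holds
5. zeta = 0 is in {0, 5, -5, -1}  holds
6. 3theta + 5gamma = 3(5) + 5(8) = 55  holds
7. zeta × beta = 0 × (-3) = 0, not 2  fails
8. delta − theta = 0 − 5 = -5, not -7  fails

No — constraints 1, 7, and 8 are not satisfied.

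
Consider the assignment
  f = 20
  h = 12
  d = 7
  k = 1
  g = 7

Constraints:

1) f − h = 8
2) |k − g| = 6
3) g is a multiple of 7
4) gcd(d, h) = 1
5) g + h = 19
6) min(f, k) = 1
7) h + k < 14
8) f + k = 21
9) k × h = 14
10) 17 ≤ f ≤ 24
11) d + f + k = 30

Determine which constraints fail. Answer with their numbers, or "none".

1) f − h = 20 − 12 = 8 — satisfied.
2) |1 − 7| = 6 — satisfied.
3) 7 / 7 = 1, so 7 divides 7 — satisfied.
4) gcd(7, 12) = 1 — satisfied.
5) g + h = 7 + 12 = 19 — satisfied.
6) min(20, 1) = 1 — satisfied.
7) h + k = 12 + 1 = 13; 13 < 14 — satisfied.
8) f + k = 20 + 1 = 21 — satisfied.
9) k × h = 1 × 12 = 12, not 14 — violated.
10) f = 20 lies in [17, 24] — satisfied.
11) d + f + k = 7 + 20 + 1 = 28, not 30 — violated.

Constraints 9 and 11 are violated.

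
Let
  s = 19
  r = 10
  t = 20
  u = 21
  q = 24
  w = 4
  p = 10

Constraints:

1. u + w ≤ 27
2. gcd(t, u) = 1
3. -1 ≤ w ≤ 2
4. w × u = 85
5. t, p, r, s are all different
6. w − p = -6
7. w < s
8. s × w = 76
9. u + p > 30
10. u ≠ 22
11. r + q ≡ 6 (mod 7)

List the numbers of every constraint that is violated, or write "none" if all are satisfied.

Constraints 3, 4, and 5 are violated.

1. u + w = 21 + 4 = 25; 25 ≤ 27 — OK.
2. gcd(20, 21) = 1 — OK.
3. w = 4 is outside [-1, 2] — violated.
4. w × u = 4 × 21 = 84, not 85 — violated.
5. p = r = 10, not all different — violated.
6. w − p = 4 − 10 = -6 — OK.
7. w = 4, s = 19; 4 < 19 — OK.
8. s × w = 19 × 4 = 76 — OK.
9. u + p = 21 + 10 = 31; 31 > 30 — OK.
10. u = 21, and 21 ≠ 22 — OK.
11. r + q = 34; 34 mod 7 = 6 — OK.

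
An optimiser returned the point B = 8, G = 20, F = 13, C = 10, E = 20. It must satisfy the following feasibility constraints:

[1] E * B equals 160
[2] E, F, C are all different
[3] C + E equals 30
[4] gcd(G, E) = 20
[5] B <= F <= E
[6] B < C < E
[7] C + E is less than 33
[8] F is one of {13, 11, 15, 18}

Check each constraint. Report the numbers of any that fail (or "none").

All constraints are satisfied.

[1] E * B = 20 * 8 = 160 — OK.
[2] values 20, 13, 10 are pairwise distinct — OK.
[3] C + E = 10 + 20 = 30 — OK.
[4] gcd(20, 20) = 20 — OK.
[5] values 8 <= 13 <= 20 — OK.
[6] values 8 < 10 < 20 — OK.
[7] C + E = 10 + 20 = 30; 30 < 33 — OK.
[8] F = 13 is in {13, 11, 15, 18} — OK.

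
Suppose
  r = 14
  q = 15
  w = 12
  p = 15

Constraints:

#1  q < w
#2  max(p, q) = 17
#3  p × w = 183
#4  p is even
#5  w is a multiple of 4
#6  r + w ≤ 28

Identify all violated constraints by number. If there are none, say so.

Constraints 1, 2, 3, and 4 do not hold.

#1 q = 15, w = 12; 15 ≥ 12 (want <)  ✗
#2 max(15, 15) = 15, not 17  ✗
#3 p × w = 15 × 12 = 180, not 183  ✗
#4 p = 15 is odd  ✗
#5 12 / 4 = 3, so 4 divides 12  ✓
#6 r + w = 14 + 12 = 26; 26 ≤ 28  ✓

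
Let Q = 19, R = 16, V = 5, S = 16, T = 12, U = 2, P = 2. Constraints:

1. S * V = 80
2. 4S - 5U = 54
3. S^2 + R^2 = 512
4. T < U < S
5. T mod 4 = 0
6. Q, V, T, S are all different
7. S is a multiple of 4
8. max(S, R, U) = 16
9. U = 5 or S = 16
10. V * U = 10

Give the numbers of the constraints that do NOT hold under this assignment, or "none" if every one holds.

1. S * V = 16 * 5 = 80 — OK.
2. 4S - 5U = 4(16) - 5(2) = 54 — OK.
3. S^2 + R^2 = 16^2 + 16^2 = 256 + 256 = 512 — OK.
4. values 12, 2, 16; T = 12 is not < U = 2 — violated.
5. 12 mod 4 = 0 — OK.
6. values 19, 5, 12, 16 are pairwise distinct — OK.
7. 16 / 4 = 4, so 4 divides 16 — OK.
8. max(16, 16, 2) = 16 — OK.
9. U = 2 ≠ 5, but S = 16 = 16 (second disjunct) — OK.
10. V * U = 5 * 2 = 10 — OK.

Constraint 4 does not hold.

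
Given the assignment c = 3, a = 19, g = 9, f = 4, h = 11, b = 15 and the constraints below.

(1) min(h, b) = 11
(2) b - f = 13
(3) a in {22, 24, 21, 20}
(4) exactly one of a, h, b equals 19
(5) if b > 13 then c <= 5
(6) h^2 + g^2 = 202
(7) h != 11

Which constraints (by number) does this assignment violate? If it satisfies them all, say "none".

Constraints 2, 3, and 7 are violated.

(1) min(11, 15) = 11 — OK.
(2) b - f = 15 - 4 = 11, not 13 — violated.
(3) a = 19 is not in {22, 24, 21, 20} — violated.
(4) a=19, h=11, b=15; 1 of them equals 19 — OK.
(5) b = 15 > 13, so we need c ≤ 5; c = 3 ≤ 5 — OK.
(6) h^2 + g^2 = 11^2 + 9^2 = 121 + 81 = 202 — OK.
(7) h = 11, but 11 is required to differ — violated.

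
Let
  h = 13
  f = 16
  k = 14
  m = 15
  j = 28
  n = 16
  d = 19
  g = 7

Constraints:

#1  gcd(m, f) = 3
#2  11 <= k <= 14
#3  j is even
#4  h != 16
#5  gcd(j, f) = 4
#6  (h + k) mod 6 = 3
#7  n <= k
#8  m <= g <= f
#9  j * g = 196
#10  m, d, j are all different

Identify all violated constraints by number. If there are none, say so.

#1 gcd(15, 16) = 1, not 3  FAIL
#2 k = 14 lies in [11, 14]  OK
#3 j = 28 is even  OK
#4 h = 13, and 13 ≠ 16  OK
#5 gcd(28, 16) = 4  OK
#6 h + k = 27; 27 mod 6 = 3  OK
#7 n = 16, k = 14; 16 > 14 (want ≤)  FAIL
#8 values 15, 7, 16; m = 15 is not <= g = 7  FAIL
#9 j * g = 28 * 7 = 196  OK
#10 values 15, 19, 28 are pairwise distinct  OK

The assignment fails constraints 1, 7, 8.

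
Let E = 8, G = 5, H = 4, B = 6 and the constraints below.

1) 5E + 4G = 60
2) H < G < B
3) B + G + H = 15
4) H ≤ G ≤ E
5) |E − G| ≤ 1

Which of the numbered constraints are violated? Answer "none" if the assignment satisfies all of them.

The assignment fails constraint 5.

1) 5E + 4G = 5(8) + 4(5) = 60 — OK.
2) values 4 < 5 < 6 — OK.
3) B + G + H = 6 + 5 + 4 = 15 — OK.
4) values 4 ≤ 5 ≤ 8 — OK.
5) |8 − 5| = 3; 3 > 1, exceeds bound 1 — violated.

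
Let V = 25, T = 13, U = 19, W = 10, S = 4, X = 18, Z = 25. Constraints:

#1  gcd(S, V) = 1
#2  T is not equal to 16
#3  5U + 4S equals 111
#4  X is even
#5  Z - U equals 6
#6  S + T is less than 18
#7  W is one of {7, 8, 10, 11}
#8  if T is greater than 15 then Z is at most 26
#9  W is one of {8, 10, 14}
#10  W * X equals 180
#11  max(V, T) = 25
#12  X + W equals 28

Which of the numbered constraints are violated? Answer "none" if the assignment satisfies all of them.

#1 gcd(4, 25) = 1 — satisfied.
#2 T = 13, and 13 ≠ 16 — satisfied.
#3 5U + 4S = 5(19) + 4(4) = 111 — satisfied.
#4 X = 18 is even — satisfied.
#5 Z - U = 25 - 19 = 6 — satisfied.
#6 S + T = 4 + 13 = 17; 17 < 18 — satisfied.
#7 W = 10 is in {7, 8, 10, 11} — satisfied.
#8 T = 13, not > 15; antecedent false, conditional vacuously true — satisfied.
#9 W = 10 is in {8, 10, 14} — satisfied.
#10 W * X = 10 * 18 = 180 — satisfied.
#11 max(25, 13) = 25 — satisfied.
#12 X + W = 18 + 10 = 28 — satisfied.

Yes — all constraints hold.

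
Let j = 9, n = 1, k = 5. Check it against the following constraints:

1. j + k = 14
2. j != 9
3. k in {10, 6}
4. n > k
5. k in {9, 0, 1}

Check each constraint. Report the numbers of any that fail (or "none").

1. j + k = 9 + 5 = 14  true
2. j = 9, but 9 is required to differ  false
3. k = 5 is not in {10, 6}  false
4. n = 1, k = 5; 1 ≤ 5 (want >)  false
5. k = 5 is not in {9, 0, 1}  false

Constraints 2, 3, 4, and 5 are violated.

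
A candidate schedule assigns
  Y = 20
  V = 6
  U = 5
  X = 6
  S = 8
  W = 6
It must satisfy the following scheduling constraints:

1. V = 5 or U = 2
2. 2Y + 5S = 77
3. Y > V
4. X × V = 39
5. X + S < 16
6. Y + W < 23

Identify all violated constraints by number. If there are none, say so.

1. V = 6 ≠ 5 and U = 5 ≠ 2; both disjuncts false  ✗
2. 2Y + 5S = 2(20) + 5(8) = 80, not 77  ✗
3. Y = 20, V = 6; 20 > 6  ✓
4. X × V = 6 × 6 = 36, not 39  ✗
5. X + S = 6 + 8 = 14; 14 < 16  ✓
6. Y + W = 20 + 6 = 26; 26 ≥ 23, bound 23 not met  ✗

Violated: 1, 2, 4, and 6.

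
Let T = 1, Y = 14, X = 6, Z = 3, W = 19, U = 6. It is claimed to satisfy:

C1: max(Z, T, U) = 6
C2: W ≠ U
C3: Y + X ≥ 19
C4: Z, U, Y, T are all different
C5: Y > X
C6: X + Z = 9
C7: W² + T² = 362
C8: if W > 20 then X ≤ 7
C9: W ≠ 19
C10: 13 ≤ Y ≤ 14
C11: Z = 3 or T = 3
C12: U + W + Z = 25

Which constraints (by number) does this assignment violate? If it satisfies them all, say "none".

C1: max(3, 1, 6) = 6  yes
C2: W = 19, U = 6; distinct  yes
C3: Y + X = 14 + 6 = 20; 20 ≥ 19  yes
C4: values 3, 6, 14, 1 are pairwise distinct  yes
C5: Y = 14, X = 6; 14 > 6  yes
C6: X + Z = 6 + 3 = 9  yes
C7: W² + T² = 19² + 1² = 361 + 1 = 362  yes
C8: W = 19, not > 20; antecedent false, conditional vacuously true  yes
C9: W = 19, but 19 is required to differ  no
C10: Y = 14 lies in [13, 14]  yes
C11: Z = 3 = 3 (first disjunct)  yes
C12: U + W + Z = 6 + 19 + 3 = 28, not 25  no

Constraints 9 and 12 do not hold.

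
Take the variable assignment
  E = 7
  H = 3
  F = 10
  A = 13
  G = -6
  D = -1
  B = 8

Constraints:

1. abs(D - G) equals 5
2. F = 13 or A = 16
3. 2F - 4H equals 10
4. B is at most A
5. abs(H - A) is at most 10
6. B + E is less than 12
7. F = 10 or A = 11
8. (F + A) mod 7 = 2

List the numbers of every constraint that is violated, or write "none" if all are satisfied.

1. abs(-1 - (-6)) = 5  ✓
2. F = 10 ≠ 13 and A = 13 ≠ 16; both disjuncts false  ✗
3. 2F - 4H = 2(10) - 4(3) = 8, not 10  ✗
4. B = 8, A = 13; 8 ≤ 13  ✓
5. abs(3 - 13) = 10; 10 ≤ 10  ✓
6. B + E = 8 + 7 = 15; 15 ≥ 12, bound 12 not met  ✗
7. F = 10 = 10 (first disjunct)  ✓
8. F + A = 23; 23 mod 7 = 2  ✓

No — constraints 2, 3, 6 are not satisfied.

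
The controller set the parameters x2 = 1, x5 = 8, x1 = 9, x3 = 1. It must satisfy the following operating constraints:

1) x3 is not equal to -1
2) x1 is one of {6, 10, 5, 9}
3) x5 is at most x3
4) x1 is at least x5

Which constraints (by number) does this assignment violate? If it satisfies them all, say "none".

1) x3 = 1, and 1 ≠ -1  ✓
2) x1 = 9 is in {6, 10, 5, 9}  ✓
3) x5 = 8, x3 = 1; 8 > 1 (want ≤)  ✗
4) x1 = 9, x5 = 8; 9 ≥ 8  ✓

The assignment fails constraint 3.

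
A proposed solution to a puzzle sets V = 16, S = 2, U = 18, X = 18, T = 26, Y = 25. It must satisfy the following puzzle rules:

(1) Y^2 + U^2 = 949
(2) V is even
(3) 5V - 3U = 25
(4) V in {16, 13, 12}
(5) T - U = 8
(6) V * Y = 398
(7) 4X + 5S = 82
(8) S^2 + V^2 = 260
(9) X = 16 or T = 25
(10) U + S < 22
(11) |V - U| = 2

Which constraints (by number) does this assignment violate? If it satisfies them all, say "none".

(1) Y^2 + U^2 = 25^2 + 18^2 = 625 + 324 = 949  OK
(2) V = 16 is even  OK
(3) 5V - 3U = 5(16) - 3(18) = 26, not 25  FAIL
(4) V = 16 is in {16, 13, 12}  OK
(5) T - U = 26 - 18 = 8  OK
(6) V * Y = 16 * 25 = 400, not 398  FAIL
(7) 4X + 5S = 4(18) + 5(2) = 82  OK
(8) S^2 + V^2 = 2^2 + 16^2 = 4 + 256 = 260  OK
(9) X = 18 ≠ 16 and T = 26 ≠ 25; both disjuncts false  FAIL
(10) U + S = 18 + 2 = 20; 20 < 22  OK
(11) |16 - 18| = 2  OK

Violated: 3, 6, and 9.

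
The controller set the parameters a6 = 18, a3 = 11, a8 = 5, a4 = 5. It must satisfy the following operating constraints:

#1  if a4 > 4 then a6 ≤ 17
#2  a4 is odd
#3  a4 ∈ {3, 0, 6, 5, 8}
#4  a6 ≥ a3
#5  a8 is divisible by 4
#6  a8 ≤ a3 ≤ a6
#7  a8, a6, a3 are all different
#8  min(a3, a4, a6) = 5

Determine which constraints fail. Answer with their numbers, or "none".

The assignment fails constraints 1 and 5.

#1 a4 = 5 > 4, so we need a6 ≤ 17; but a6 = 18 > 17 — violated.
#2 a4 = 5 is odd — OK.
#3 a4 = 5 is in {3, 0, 6, 5, 8} — OK.
#4 a6 = 18, a3 = 11; 18 ≥ 11 — OK.
#5 5 = 4×1 + 1, so 4 does not divide 5 — violated.
#6 values 5 ≤ 11 ≤ 18 — OK.
#7 values 5, 18, 11 are pairwise distinct — OK.
#8 min(11, 5, 18) = 5 — OK.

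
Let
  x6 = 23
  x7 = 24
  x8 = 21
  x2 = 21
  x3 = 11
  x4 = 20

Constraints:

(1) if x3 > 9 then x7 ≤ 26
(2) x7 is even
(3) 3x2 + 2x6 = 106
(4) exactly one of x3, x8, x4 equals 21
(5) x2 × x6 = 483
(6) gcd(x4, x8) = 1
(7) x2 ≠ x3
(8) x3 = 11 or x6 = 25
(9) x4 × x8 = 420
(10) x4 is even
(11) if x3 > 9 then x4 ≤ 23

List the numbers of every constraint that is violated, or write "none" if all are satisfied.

(1) x3 = 11 > 9, so we need x7 ≤ 26; x7 = 24 ≤ 26 — holds.
(2) x7 = 24 is even — holds.
(3) 3x2 + 2x6 = 3(21) + 2(23) = 109, not 106 — does not hold.
(4) x3=11, x8=21, x4=20; 1 of them equals 21 — holds.
(5) x2 × x6 = 21 × 23 = 483 — holds.
(6) gcd(20, 21) = 1 — holds.
(7) x2 = 21, x3 = 11; distinct — holds.
(8) x3 = 11 = 11 (first disjunct) — holds.
(9) x4 × x8 = 20 × 21 = 420 — holds.
(10) x4 = 20 is even — holds.
(11) x3 = 11 > 9, so we need x4 ≤ 23; x4 = 20 ≤ 23 — holds.

Constraint 3 does not hold.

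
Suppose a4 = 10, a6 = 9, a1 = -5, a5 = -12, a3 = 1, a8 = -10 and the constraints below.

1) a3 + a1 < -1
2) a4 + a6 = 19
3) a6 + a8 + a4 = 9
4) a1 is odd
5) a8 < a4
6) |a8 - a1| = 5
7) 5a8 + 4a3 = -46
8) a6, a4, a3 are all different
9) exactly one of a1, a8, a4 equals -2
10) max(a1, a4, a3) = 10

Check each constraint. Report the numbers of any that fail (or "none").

1) a3 + a1 = 1 + (-5) = -4; -4 < -1 — satisfied.
2) a4 + a6 = 10 + 9 = 19 — satisfied.
3) a6 + a8 + a4 = 9 + (-10) + 10 = 9 — satisfied.
4) a1 = -5 is odd — satisfied.
5) a8 = -10, a4 = 10; -10 < 10 — satisfied.
6) |-10 - (-5)| = 5 — satisfied.
7) 5a8 + 4a3 = 5(-10) + 4(1) = -46 — satisfied.
8) values 9, 10, 1 are pairwise distinct — satisfied.
9) a1=-5, a8=-10, a4=10; 0 of them equal -2, not exactly one — violated.
10) max(-5, 10, 1) = 10 — satisfied.

Constraint 9 does not hold.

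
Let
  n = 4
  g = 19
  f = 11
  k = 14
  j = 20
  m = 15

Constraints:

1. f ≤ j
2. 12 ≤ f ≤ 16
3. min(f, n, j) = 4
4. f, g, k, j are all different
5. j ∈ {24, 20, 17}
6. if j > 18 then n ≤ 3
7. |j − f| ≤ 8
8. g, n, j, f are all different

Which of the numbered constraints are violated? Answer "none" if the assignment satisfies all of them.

1. f = 11, j = 20; 11 ≤ 20 — holds.
2. f = 11 is outside [12, 16] — does not hold.
3. min(11, 4, 20) = 4 — holds.
4. values 11, 19, 14, 20 are pairwise distinct — holds.
5. j = 20 is in {24, 20, 17} — holds.
6. j = 20 > 18, so we need n ≤ 3; but n = 4 > 3 — does not hold.
7. |20 − 11| = 9; 9 > 8, exceeds bound 8 — does not hold.
8. values 19, 4, 20, 11 are pairwise distinct — holds.

The assignment fails constraints 2, 6, 7.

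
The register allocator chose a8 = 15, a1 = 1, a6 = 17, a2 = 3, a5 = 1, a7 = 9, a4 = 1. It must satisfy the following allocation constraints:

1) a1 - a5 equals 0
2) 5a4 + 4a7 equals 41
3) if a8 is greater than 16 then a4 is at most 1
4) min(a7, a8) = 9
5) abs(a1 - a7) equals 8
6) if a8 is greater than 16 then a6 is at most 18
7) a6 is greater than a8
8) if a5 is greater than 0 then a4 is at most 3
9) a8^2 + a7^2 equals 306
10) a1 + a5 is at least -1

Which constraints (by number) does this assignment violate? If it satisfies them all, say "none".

No violations.

1) a1 - a5 = 1 - 1 = 0 — holds.
2) 5a4 + 4a7 = 5(1) + 4(9) = 41 — holds.
3) a8 = 15, not > 16; antecedent false, conditional vacuously true — holds.
4) min(9, 15) = 9 — holds.
5) abs(1 - 9) = 8 — holds.
6) a8 = 15, not > 16; antecedent false, conditional vacuously true — holds.
7) a6 = 17, a8 = 15; 17 > 15 — holds.
8) a5 = 1 > 0, so we need a4 ≤ 3; a4 = 1 ≤ 3 — holds.
9) a8^2 + a7^2 = 15^2 + 9^2 = 225 + 81 = 306 — holds.
10) a1 + a5 = 1 + 1 = 2; 2 ≥ -1 — holds.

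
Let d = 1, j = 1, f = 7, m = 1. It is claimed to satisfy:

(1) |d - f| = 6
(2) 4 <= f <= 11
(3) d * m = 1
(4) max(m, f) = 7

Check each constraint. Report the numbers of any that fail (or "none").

The assignment satisfies every constraint.

(1) |1 - 7| = 6  yes
(2) f = 7 lies in [4, 11]  yes
(3) d * m = 1 * 1 = 1  yes
(4) max(1, 7) = 7  yes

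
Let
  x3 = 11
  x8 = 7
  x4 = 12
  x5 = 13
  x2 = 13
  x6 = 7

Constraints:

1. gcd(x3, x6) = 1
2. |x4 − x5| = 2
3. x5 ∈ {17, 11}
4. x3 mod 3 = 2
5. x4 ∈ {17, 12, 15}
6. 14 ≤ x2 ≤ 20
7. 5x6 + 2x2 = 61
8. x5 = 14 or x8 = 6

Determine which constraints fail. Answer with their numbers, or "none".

1. gcd(11, 7) = 1  yes
2. |12 − 13| = 1, not 2  no
3. x5 = 13 is not in {17, 11}  no
4. 11 mod 3 = 2  yes
5. x4 = 12 is in {17, 12, 15}  yes
6. x2 = 13 is outside [14, 20]  no
7. 5x6 + 2x2 = 5(7) + 2(13) = 61  yes
8. x5 = 13 ≠ 14 and x8 = 7 ≠ 6; both disjuncts false  no

No — constraints 2, 3, 6, and 8 are not satisfied.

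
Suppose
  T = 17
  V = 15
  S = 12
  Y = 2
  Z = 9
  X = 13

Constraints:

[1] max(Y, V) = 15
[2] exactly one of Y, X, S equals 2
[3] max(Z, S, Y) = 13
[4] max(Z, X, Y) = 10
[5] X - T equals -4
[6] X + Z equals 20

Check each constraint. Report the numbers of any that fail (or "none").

Constraints 3, 4, and 6 do not hold.

[1] max(2, 15) = 15 — holds.
[2] Y=2, X=13, S=12; 1 of them equals 2 — holds.
[3] max(9, 12, 2) = 12, not 13 — fails.
[4] max(9, 13, 2) = 13, not 10 — fails.
[5] X - T = 13 - 17 = -4 — holds.
[6] X + Z = 13 + 9 = 22, not 20 — fails.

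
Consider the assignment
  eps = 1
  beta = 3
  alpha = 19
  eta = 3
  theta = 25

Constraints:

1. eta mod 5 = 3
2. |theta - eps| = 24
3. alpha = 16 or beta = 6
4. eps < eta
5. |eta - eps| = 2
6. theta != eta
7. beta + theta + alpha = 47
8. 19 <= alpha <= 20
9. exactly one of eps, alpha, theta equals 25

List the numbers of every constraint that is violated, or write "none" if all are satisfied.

1. 3 mod 5 = 3 — OK.
2. |25 - 1| = 24 — OK.
3. alpha = 19 ≠ 16 and beta = 3 ≠ 6; both disjuncts false — violated.
4. eps = 1, eta = 3; 1 < 3 — OK.
5. |3 - 1| = 2 — OK.
6. theta = 25, eta = 3; distinct — OK.
7. beta + theta + alpha = 3 + 25 + 19 = 47 — OK.
8. alpha = 19 lies in [19, 20] — OK.
9. eps=1, alpha=19, theta=25; 1 of them equals 25 — OK.

Constraint 3 does not hold.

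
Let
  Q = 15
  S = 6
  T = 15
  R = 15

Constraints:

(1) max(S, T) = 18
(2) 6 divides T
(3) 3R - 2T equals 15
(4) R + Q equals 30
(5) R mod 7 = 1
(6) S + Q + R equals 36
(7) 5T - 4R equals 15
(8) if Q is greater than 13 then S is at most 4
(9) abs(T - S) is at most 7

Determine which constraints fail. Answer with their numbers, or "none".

Constraints 1, 2, 8, and 9 do not hold.

(1) max(6, 15) = 15, not 18 — violated.
(2) 15 = 6*2 + 3, so 6 does not divide 15 — violated.
(3) 3R - 2T = 3(15) - 2(15) = 15 — OK.
(4) R + Q = 15 + 15 = 30 — OK.
(5) 15 mod 7 = 1 — OK.
(6) S + Q + R = 6 + 15 + 15 = 36 — OK.
(7) 5T - 4R = 5(15) - 4(15) = 15 — OK.
(8) Q = 15 > 13, so we need S ≤ 4; but S = 6 > 4 — violated.
(9) abs(15 - 6) = 9; 9 > 7, exceeds bound 7 — violated.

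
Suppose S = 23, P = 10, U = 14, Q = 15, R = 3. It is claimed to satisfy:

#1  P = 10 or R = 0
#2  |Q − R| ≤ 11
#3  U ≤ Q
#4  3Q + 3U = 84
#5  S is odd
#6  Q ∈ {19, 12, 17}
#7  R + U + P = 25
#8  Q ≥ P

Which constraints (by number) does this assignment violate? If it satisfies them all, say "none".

The assignment fails constraints 2, 4, 6, and 7.

#1 P = 10 = 10 (first disjunct)  yes
#2 |15 − 3| = 12; 12 > 11, exceeds bound 11  no
#3 U = 14, Q = 15; 14 ≤ 15  yes
#4 3Q + 3U = 3(15) + 3(14) = 87, not 84  no
#5 S = 23 is odd  yes
#6 Q = 15 is not in {19, 12, 17}  no
#7 R + U + P = 3 + 14 + 10 = 27, not 25  no
#8 Q = 15, P = 10; 15 ≥ 10  yes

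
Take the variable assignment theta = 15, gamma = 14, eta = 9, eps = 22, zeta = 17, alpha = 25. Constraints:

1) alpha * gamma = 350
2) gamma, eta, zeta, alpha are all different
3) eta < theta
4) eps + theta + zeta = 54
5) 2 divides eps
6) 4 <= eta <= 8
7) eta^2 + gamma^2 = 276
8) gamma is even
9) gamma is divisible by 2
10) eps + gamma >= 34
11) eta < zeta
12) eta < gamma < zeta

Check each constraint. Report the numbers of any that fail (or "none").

Constraints 6, 7 do not hold.

1) alpha * gamma = 25 * 14 = 350  ✓
2) values 14, 9, 17, 25 are pairwise distinct  ✓
3) eta = 9, theta = 15; 9 < 15  ✓
4) eps + theta + zeta = 22 + 15 + 17 = 54  ✓
5) 22 / 2 = 11, so 2 divides 22  ✓
6) eta = 9 is outside [4, 8]  ✗
7) eta^2 + gamma^2 = 9^2 + 14^2 = 81 + 196 = 277, not 276  ✗
8) gamma = 14 is even  ✓
9) 14 / 2 = 7, so 2 divides 14  ✓
10) eps + gamma = 22 + 14 = 36; 36 ≥ 34  ✓
11) eta = 9, zeta = 17; 9 < 17  ✓
12) values 9 < 14 < 17  ✓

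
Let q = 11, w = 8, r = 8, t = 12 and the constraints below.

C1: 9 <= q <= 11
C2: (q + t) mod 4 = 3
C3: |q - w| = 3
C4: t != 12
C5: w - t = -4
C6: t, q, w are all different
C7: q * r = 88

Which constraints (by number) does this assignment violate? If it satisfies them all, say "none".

Violated: 4.

C1: q = 11 lies in [9, 11]  OK
C2: q + t = 23; 23 mod 4 = 3  OK
C3: |11 - 8| = 3  OK
C4: t = 12, but 12 is required to differ  FAIL
C5: w - t = 8 - 12 = -4  OK
C6: values 12, 11, 8 are pairwise distinct  OK
C7: q * r = 11 * 8 = 88  OK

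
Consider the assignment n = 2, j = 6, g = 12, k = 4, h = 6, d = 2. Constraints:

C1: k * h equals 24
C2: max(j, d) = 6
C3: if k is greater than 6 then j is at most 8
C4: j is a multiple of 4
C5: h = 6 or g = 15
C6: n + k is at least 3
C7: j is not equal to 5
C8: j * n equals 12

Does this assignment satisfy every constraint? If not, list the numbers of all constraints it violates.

Constraint 4 does not hold.

C1: k * h = 4 * 6 = 24 — OK.
C2: max(6, 2) = 6 — OK.
C3: k = 4, not > 6; antecedent false, conditional vacuously true — OK.
C4: 6 = 4*1 + 2, so 4 does not divide 6 — violated.
C5: h = 6 = 6 (first disjunct) — OK.
C6: n + k = 2 + 4 = 6; 6 ≥ 3 — OK.
C7: j = 6, and 6 ≠ 5 — OK.
C8: j * n = 6 * 2 = 12 — OK.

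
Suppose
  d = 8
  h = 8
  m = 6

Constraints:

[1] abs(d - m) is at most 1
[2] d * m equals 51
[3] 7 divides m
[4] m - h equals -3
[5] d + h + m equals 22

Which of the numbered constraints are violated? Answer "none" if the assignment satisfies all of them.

No — constraints 1, 2, 3, and 4 are not satisfied.

[1] abs(8 - 6) = 2; 2 > 1, exceeds bound 1 — violated.
[2] d * m = 8 * 6 = 48, not 51 — violated.
[3] 6 = 7*0 + 6, so 7 does not divide 6 — violated.
[4] m - h = 6 - 8 = -2, not -3 — violated.
[5] d + h + m = 8 + 8 + 6 = 22 — satisfied.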